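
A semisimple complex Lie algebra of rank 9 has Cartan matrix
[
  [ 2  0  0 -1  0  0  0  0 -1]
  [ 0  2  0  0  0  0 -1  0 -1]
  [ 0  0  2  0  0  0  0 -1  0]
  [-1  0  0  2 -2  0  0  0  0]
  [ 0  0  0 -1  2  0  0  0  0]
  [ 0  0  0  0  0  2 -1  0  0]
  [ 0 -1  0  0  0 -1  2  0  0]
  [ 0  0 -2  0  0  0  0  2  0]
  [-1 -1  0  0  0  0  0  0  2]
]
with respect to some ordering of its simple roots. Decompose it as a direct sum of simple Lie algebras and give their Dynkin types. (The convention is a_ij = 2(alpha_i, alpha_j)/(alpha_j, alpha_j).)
The diagram associated to this matrix has two connected components: the simple roots {alpha_3, alpha_8} form a chain of 2 nodes with a double edge at one end; the terminal node there is the unique short simple root (B_2), and {alpha_1, alpha_2, alpha_4, alpha_5, alpha_6, alpha_7, alpha_9} form a chain of 7 nodes with a double edge at one end; the terminal node there is the unique short simple root (B_7). A semisimple Lie algebra decomposes uniquely as the direct sum of simple ideals, one per connected component of its Dynkin diagram, so g ≅ B_2 ⊕ B_7 (dimension 10 + 105 = 115).

B_2 (so(5)) + B_7 (so(15))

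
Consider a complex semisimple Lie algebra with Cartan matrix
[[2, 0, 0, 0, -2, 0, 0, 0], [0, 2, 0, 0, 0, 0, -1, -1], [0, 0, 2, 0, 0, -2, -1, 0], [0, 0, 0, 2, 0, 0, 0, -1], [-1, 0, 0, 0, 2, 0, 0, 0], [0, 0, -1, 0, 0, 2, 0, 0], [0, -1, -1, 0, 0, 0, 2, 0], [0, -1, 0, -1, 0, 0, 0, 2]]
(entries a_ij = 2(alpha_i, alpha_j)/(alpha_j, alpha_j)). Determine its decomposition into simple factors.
B2 ⊕ B6

The diagram associated to this matrix has two connected components: the simple roots {alpha_1, alpha_5} form a chain of 2 nodes with a double edge at one end; the terminal node there is the unique short simple root (B_2), and {alpha_2, alpha_3, alpha_4, alpha_6, alpha_7, alpha_8} form a chain of 6 nodes with a double edge at one end; the terminal node there is the unique short simple root (B_6). A semisimple Lie algebra decomposes uniquely as the direct sum of simple ideals, one per connected component of its Dynkin diagram, so g ≅ B_2 ⊕ B_6 (dimension 10 + 78 = 88).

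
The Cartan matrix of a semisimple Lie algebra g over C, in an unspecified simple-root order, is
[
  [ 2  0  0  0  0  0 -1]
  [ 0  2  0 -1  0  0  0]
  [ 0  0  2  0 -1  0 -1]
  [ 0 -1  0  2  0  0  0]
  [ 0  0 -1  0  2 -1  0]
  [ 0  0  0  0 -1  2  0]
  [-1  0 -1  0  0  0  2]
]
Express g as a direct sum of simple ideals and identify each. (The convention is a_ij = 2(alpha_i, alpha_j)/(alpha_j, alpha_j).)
The diagram associated to this matrix has two connected components: the simple roots {alpha_2, alpha_4} form a chain of 2 nodes with single edges (A_2), and {alpha_1, alpha_3, alpha_5, alpha_6, alpha_7} form a chain of 5 nodes with single edges (A_5). A semisimple Lie algebra decomposes uniquely as the direct sum of simple ideals, one per connected component of its Dynkin diagram, so g ≅ A_2 ⊕ A_5 (dimension 8 + 35 = 43).

A_2 (sl(3)) + A_5 (sl(6))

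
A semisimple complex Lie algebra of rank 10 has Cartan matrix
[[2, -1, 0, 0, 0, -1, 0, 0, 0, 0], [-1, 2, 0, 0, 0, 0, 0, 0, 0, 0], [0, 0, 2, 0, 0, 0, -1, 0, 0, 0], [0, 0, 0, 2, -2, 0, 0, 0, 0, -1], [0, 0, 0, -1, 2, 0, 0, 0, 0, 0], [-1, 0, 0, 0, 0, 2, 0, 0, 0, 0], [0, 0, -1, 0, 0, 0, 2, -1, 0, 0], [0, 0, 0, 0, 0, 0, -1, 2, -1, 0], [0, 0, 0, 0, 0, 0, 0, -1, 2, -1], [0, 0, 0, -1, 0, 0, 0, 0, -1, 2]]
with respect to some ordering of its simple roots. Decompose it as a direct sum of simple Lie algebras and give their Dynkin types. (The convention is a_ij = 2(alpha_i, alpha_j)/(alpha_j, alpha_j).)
type A_3 + type B_7

The diagram associated to this matrix has two connected components: the simple roots {alpha_1, alpha_2, alpha_6} form a chain of 3 nodes with single edges (A_3), and {alpha_3, alpha_4, alpha_5, alpha_7, alpha_8, alpha_9, alpha_10} form a chain of 7 nodes with a double edge at one end; the terminal node there is the unique short simple root (B_7). A semisimple Lie algebra decomposes uniquely as the direct sum of simple ideals, one per connected component of its Dynkin diagram, so g ≅ A_3 ⊕ B_7 (dimension 15 + 105 = 120).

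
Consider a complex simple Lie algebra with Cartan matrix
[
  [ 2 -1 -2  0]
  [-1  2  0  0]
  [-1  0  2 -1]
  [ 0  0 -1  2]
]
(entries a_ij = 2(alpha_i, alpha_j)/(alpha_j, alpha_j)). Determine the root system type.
The matrix has rank 4 with 2's on the diagonal. Reading the off-diagonal entries as Dynkin edges (a single edge where a_ij = a_ji = -1; a double or triple edge where a_ij * a_ji = 2 or 3), the diagram is a chain of 4 nodes with a double edge between the middle two (F_4). One simple-root ordering that puts it in standard form is (alpha_2, alpha_1, alpha_3, alpha_4). So the algebra is type F_4.

F4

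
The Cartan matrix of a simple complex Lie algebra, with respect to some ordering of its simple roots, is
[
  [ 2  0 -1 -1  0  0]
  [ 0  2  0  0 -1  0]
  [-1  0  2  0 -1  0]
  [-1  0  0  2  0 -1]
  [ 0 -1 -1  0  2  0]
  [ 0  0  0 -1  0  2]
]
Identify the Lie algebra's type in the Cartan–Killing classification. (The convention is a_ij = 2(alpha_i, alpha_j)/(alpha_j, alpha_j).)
A_6

The matrix has rank 6 with 2's on the diagonal. Reading the off-diagonal entries as Dynkin edges (a single edge where a_ij = a_ji = -1; a double or triple edge where a_ij * a_ji = 2 or 3), the diagram is a chain of 6 nodes with single edges (A_6). One simple-root ordering that puts it in standard form is (alpha_6, alpha_4, alpha_1, alpha_3, alpha_5, alpha_2). So the algebra is type A_6, i.e. sl(7).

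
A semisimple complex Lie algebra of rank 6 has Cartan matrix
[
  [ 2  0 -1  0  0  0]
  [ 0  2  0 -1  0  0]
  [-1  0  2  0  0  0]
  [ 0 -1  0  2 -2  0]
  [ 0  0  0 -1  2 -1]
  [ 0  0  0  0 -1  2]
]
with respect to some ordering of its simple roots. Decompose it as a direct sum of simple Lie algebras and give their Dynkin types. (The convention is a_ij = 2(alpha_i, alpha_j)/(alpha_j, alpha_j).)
A_2 (sl(3)) + F_4

The diagram associated to this matrix has two connected components: the simple roots {alpha_1, alpha_3} form a chain of 2 nodes with single edges (A_2), and {alpha_2, alpha_4, alpha_5, alpha_6} form a chain of 4 nodes with a double edge between the middle two (F_4). A semisimple Lie algebra decomposes uniquely as the direct sum of simple ideals, one per connected component of its Dynkin diagram, so g ≅ A_2 ⊕ F_4 (dimension 8 + 52 = 60).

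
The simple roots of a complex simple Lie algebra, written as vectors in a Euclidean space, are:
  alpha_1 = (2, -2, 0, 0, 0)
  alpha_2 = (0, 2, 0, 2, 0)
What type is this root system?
A_2

Compute the Cartan integers a_ij = 2(alpha_i, alpha_j)/(alpha_j, alpha_j); the resulting 2x2 Cartan matrix is
[[2, -1], [-1, 2]].
All simple roots have the same length, so the diagram is simply laced. The associated Dynkin diagram is a chain of 2 nodes with single edges (A_2), so the type is A_2 (the algebra sl(3)).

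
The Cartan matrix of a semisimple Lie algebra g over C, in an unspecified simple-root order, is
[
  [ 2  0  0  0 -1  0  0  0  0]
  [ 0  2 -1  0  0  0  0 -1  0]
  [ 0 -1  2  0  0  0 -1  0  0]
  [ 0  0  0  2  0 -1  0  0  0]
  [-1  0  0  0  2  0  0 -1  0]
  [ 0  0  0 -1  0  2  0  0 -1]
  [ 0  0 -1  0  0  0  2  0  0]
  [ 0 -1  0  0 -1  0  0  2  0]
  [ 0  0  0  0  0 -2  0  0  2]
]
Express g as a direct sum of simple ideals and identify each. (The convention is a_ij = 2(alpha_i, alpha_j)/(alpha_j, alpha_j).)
type A_6 ⊕ type C_3

The diagram associated to this matrix has two connected components: the simple roots {alpha_1, alpha_2, alpha_3, alpha_5, alpha_7, alpha_8} form a chain of 6 nodes with single edges (A_6), and {alpha_4, alpha_6, alpha_9} form a chain of 3 nodes with a double edge at one end; the terminal node there is the unique long simple root (C_3). A semisimple Lie algebra decomposes uniquely as the direct sum of simple ideals, one per connected component of its Dynkin diagram, so g ≅ A_6 ⊕ C_3 (dimension 48 + 21 = 69).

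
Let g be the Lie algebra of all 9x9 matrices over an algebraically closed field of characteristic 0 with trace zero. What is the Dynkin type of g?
This is sl(9), which has dimension 9^2 - 1 = 80 and rank 9 - 1 = 8 (a Cartan subalgebra is the diagonal traceless matrices). In the classification of classical Lie algebras, the special linear algebra sl(n+1) has type A_n; here n = 8, so the Dynkin diagram is a chain of 8 nodes with single edges (A_8). Hence the type is A_8.

A_8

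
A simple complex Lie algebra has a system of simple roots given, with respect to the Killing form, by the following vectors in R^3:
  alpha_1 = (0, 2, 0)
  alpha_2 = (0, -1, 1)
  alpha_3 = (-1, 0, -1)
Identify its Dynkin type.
C3

Compute the Cartan integers a_ij = 2(alpha_i, alpha_j)/(alpha_j, alpha_j); the resulting 3x3 Cartan matrix is
[[2, -2, 0], [-1, 2, -1], [0, -1, 2]].
The roots have two lengths (squared-length ratio 2:1); the short ones are alpha_{2,3}. The associated Dynkin diagram is a chain of 3 nodes with a double edge at one end; the terminal node there is the unique long simple root (C_3), so the type is C_3 (the algebra sp(6)).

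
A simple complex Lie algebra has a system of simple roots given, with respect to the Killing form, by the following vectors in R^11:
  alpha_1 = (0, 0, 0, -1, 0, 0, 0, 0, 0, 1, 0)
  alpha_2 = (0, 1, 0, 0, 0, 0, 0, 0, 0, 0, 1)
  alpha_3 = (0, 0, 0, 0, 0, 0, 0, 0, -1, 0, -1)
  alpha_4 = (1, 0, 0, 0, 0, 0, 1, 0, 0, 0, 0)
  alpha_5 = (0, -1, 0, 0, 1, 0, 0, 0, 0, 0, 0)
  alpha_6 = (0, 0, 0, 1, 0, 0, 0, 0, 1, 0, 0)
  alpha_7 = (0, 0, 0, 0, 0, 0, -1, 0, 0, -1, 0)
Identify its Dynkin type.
Compute the Cartan integers a_ij = 2(alpha_i, alpha_j)/(alpha_j, alpha_j); the resulting 7x7 Cartan matrix is
[[2, 0, 0, 0, 0, -1, -1], [0, 2, -1, 0, -1, 0, 0], [0, -1, 2, 0, 0, -1, 0], [0, 0, 0, 2, 0, 0, -1], [0, -1, 0, 0, 2, 0, 0], [-1, 0, -1, 0, 0, 2, 0], [-1, 0, 0, -1, 0, 0, 2]].
All simple roots have the same length, so the diagram is simply laced. The associated Dynkin diagram is a chain of 7 nodes with single edges (A_7), so the type is A_7 (the algebra sl(8)).

A_7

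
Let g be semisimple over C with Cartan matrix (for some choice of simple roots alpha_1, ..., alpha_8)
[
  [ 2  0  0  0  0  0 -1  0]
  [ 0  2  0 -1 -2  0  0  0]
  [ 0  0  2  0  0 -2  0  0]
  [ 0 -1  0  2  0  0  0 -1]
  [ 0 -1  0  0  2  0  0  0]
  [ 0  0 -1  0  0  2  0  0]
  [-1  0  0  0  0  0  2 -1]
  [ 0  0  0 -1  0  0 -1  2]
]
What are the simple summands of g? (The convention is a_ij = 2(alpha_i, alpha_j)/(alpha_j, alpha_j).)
B_2 (so(5)) ⊕ B_6 (so(13))

The diagram associated to this matrix has two connected components: the simple roots {alpha_3, alpha_6} form a chain of 2 nodes with a double edge at one end; the terminal node there is the unique short simple root (B_2), and {alpha_1, alpha_2, alpha_4, alpha_5, alpha_7, alpha_8} form a chain of 6 nodes with a double edge at one end; the terminal node there is the unique short simple root (B_6). A semisimple Lie algebra decomposes uniquely as the direct sum of simple ideals, one per connected component of its Dynkin diagram, so g ≅ B_2 ⊕ B_6 (dimension 10 + 78 = 88).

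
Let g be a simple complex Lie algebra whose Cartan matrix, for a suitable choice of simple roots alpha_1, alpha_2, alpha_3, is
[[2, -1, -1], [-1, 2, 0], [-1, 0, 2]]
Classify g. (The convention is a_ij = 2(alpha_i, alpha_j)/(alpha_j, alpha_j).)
type A_3

The matrix has rank 3 with 2's on the diagonal. Reading the off-diagonal entries as Dynkin edges (a single edge where a_ij = a_ji = -1; a double or triple edge where a_ij * a_ji = 2 or 3), the diagram is a chain of 3 nodes with single edges (A_3). One simple-root ordering that puts it in standard form is (alpha_3, alpha_1, alpha_2). So the algebra is type A_3, i.e. sl(4).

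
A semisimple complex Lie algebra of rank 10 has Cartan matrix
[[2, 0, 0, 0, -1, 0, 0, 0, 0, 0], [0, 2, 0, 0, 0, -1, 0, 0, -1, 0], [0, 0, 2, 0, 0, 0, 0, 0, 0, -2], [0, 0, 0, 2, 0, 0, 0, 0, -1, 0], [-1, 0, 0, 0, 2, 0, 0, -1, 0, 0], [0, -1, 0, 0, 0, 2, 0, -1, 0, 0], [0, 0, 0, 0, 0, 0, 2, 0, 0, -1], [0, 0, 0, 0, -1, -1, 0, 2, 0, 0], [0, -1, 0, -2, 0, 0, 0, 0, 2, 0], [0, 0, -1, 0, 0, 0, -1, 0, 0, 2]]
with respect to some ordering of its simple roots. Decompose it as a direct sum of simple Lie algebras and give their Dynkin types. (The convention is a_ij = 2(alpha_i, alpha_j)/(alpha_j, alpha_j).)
The diagram associated to this matrix has two connected components: the simple roots {alpha_1, alpha_2, alpha_4, alpha_5, alpha_6, alpha_8, alpha_9} form a chain of 7 nodes with a double edge at one end; the terminal node there is the unique short simple root (B_7), and {alpha_3, alpha_7, alpha_10} form a chain of 3 nodes with a double edge at one end; the terminal node there is the unique long simple root (C_3). A semisimple Lie algebra decomposes uniquely as the direct sum of simple ideals, one per connected component of its Dynkin diagram, so g ≅ B_7 ⊕ C_3 (dimension 105 + 21 = 126).

type B_7 ⊕ type C_3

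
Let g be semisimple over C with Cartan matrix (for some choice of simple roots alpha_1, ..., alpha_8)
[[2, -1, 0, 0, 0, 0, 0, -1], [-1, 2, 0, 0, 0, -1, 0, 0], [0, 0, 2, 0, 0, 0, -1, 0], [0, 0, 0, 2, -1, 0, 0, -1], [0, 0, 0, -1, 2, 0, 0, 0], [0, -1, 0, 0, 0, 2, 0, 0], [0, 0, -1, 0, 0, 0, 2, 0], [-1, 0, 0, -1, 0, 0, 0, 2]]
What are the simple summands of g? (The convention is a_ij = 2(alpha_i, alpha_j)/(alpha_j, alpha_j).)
A2 + A6

The diagram associated to this matrix has two connected components: the simple roots {alpha_3, alpha_7} form a chain of 2 nodes with single edges (A_2), and {alpha_1, alpha_2, alpha_4, alpha_5, alpha_6, alpha_8} form a chain of 6 nodes with single edges (A_6). A semisimple Lie algebra decomposes uniquely as the direct sum of simple ideals, one per connected component of its Dynkin diagram, so g ≅ A_2 ⊕ A_6 (dimension 8 + 48 = 56).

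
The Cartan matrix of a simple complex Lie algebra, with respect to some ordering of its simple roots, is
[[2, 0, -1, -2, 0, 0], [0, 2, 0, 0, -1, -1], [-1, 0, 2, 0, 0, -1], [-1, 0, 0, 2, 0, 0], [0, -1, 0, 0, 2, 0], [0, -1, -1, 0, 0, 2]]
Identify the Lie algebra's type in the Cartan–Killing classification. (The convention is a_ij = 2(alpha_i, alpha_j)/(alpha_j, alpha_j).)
The matrix has rank 6 with 2's on the diagonal. Reading the off-diagonal entries as Dynkin edges (a single edge where a_ij = a_ji = -1; a double or triple edge where a_ij * a_ji = 2 or 3), the diagram is a chain of 6 nodes with a double edge at one end; the terminal node there is the unique short simple root (B_6). One simple-root ordering that puts it in standard form is (alpha_5, alpha_2, alpha_6, alpha_3, alpha_1, alpha_4). So the algebra is type B_6, i.e. so(13).

B6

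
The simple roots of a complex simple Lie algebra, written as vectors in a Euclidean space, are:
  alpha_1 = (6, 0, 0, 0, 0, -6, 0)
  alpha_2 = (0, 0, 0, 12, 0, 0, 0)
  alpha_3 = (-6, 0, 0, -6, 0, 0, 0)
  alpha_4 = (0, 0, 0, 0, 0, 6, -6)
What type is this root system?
Compute the Cartan integers a_ij = 2(alpha_i, alpha_j)/(alpha_j, alpha_j); the resulting 4x4 Cartan matrix is
[[2, 0, -1, -1], [0, 2, -2, 0], [-1, -1, 2, 0], [-1, 0, 0, 2]].
The roots have two lengths (squared-length ratio 2:1); the short ones are alpha_{1,3,4}. The associated Dynkin diagram is a chain of 4 nodes with a double edge at one end; the terminal node there is the unique long simple root (C_4), so the type is C_4 (the algebra sp(8)).

C_4 (sp(8))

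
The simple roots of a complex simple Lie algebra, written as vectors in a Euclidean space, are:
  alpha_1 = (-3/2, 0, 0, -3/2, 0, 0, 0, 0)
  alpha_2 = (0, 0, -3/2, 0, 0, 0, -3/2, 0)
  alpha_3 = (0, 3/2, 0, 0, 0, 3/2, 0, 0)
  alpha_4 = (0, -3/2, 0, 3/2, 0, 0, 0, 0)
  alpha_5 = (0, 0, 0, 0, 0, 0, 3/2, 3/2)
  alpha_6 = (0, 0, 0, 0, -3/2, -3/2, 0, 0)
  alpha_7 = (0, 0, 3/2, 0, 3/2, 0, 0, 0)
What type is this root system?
Compute the Cartan integers a_ij = 2(alpha_i, alpha_j)/(alpha_j, alpha_j); the resulting 7x7 Cartan matrix is
[[2, 0, 0, -1, 0, 0, 0], [0, 2, 0, 0, -1, 0, -1], [0, 0, 2, -1, 0, -1, 0], [-1, 0, -1, 2, 0, 0, 0], [0, -1, 0, 0, 2, 0, 0], [0, 0, -1, 0, 0, 2, -1], [0, -1, 0, 0, 0, -1, 2]].
All simple roots have the same length, so the diagram is simply laced. The associated Dynkin diagram is a chain of 7 nodes with single edges (A_7), so the type is A_7 (the algebra sl(8)).

A_7 (sl(8))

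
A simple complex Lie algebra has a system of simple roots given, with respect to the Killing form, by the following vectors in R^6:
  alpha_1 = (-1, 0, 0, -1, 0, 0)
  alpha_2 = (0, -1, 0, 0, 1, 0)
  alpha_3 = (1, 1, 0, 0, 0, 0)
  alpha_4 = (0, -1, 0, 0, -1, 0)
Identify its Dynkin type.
Compute the Cartan integers a_ij = 2(alpha_i, alpha_j)/(alpha_j, alpha_j); the resulting 4x4 Cartan matrix is
[[2, 0, -1, 0], [0, 2, -1, 0], [-1, -1, 2, -1], [0, 0, -1, 2]].
All simple roots have the same length, so the diagram is simply laced. The associated Dynkin diagram is a chain of 2 nodes with a fork of two nodes at one end (D_4), so the type is D_4 (the algebra so(8)).

D_4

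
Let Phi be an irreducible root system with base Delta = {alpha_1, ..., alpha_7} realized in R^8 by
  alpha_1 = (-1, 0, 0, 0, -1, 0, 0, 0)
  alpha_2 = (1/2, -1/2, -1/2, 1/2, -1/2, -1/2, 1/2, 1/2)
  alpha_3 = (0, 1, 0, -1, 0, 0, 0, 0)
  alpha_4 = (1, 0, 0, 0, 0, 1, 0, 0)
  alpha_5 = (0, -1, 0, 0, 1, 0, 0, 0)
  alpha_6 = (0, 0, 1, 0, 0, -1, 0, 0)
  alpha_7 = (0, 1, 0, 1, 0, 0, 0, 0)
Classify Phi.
Compute the Cartan integers a_ij = 2(alpha_i, alpha_j)/(alpha_j, alpha_j); the resulting 7x7 Cartan matrix is
[[2, 0, 0, -1, -1, 0, 0], [0, 2, -1, 0, 0, 0, 0], [0, -1, 2, 0, -1, 0, 0], [-1, 0, 0, 2, 0, -1, 0], [-1, 0, -1, 0, 2, 0, -1], [0, 0, 0, -1, 0, 2, 0], [0, 0, 0, 0, -1, 0, 2]].
All simple roots have the same length, so the diagram is simply laced. The associated Dynkin diagram is a chain of 6 nodes with one extra node attached to the third node from one end (E_7), so the type is E_7.

E7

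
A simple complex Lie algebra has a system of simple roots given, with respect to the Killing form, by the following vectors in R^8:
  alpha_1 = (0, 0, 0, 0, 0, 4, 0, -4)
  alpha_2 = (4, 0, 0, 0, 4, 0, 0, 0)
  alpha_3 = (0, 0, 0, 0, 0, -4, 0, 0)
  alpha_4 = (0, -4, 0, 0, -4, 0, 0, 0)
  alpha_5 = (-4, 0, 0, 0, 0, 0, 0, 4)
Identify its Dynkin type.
B_5

Compute the Cartan integers a_ij = 2(alpha_i, alpha_j)/(alpha_j, alpha_j); the resulting 5x5 Cartan matrix is
[[2, 0, -2, 0, -1], [0, 2, 0, -1, -1], [-1, 0, 2, 0, 0], [0, -1, 0, 2, 0], [-1, -1, 0, 0, 2]].
The roots have two lengths (squared-length ratio 2:1); the short ones are alpha_{3}. The associated Dynkin diagram is a chain of 5 nodes with a double edge at one end; the terminal node there is the unique short simple root (B_5), so the type is B_5 (the algebra so(11)).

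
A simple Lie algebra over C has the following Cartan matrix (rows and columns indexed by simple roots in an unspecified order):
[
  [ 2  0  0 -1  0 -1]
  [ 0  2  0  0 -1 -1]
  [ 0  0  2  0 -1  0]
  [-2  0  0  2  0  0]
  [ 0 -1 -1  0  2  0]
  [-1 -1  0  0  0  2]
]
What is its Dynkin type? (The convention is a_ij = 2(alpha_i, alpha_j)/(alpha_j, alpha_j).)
C6

The matrix has rank 6 with 2's on the diagonal. Reading the off-diagonal entries as Dynkin edges (a single edge where a_ij = a_ji = -1; a double or triple edge where a_ij * a_ji = 2 or 3), the diagram is a chain of 6 nodes with a double edge at one end; the terminal node there is the unique long simple root (C_6). One simple-root ordering that puts it in standard form is (alpha_3, alpha_5, alpha_2, alpha_6, alpha_1, alpha_4). So the algebra is type C_6, i.e. sp(12).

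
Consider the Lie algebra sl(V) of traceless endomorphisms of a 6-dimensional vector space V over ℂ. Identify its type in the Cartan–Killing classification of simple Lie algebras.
This is sl(6), which has dimension 6^2 - 1 = 35 and rank 6 - 1 = 5 (a Cartan subalgebra is the diagonal traceless matrices). In the classification of classical Lie algebras, the special linear algebra sl(n+1) has type A_n; here n = 5, so the Dynkin diagram is a chain of 5 nodes with single edges (A_5). Hence the type is A_5.

type A_5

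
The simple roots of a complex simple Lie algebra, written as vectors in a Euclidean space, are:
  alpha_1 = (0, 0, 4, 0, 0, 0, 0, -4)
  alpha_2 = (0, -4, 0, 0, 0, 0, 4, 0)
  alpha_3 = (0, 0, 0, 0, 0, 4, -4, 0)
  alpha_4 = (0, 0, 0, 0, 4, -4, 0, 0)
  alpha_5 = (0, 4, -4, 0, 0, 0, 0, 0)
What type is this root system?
Compute the Cartan integers a_ij = 2(alpha_i, alpha_j)/(alpha_j, alpha_j); the resulting 5x5 Cartan matrix is
[[2, 0, 0, 0, -1], [0, 2, -1, 0, -1], [0, -1, 2, -1, 0], [0, 0, -1, 2, 0], [-1, -1, 0, 0, 2]].
All simple roots have the same length, so the diagram is simply laced. The associated Dynkin diagram is a chain of 5 nodes with single edges (A_5), so the type is A_5 (the algebra sl(6)).

A_5 (sl(6))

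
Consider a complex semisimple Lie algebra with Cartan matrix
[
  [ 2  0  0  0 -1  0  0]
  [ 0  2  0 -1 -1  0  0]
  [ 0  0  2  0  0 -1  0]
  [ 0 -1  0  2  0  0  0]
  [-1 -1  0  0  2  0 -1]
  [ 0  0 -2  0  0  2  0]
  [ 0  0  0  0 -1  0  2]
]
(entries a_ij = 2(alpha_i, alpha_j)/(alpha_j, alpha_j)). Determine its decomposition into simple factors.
B_2 (so(5)) + D_5 (so(10))

The diagram associated to this matrix has two connected components: the simple roots {alpha_3, alpha_6} form a chain of 2 nodes with a double edge at one end; the terminal node there is the unique short simple root (B_2), and {alpha_1, alpha_2, alpha_4, alpha_5, alpha_7} form a chain of 3 nodes with a fork of two nodes at one end (D_5). A semisimple Lie algebra decomposes uniquely as the direct sum of simple ideals, one per connected component of its Dynkin diagram, so g ≅ B_2 ⊕ D_5 (dimension 10 + 45 = 55).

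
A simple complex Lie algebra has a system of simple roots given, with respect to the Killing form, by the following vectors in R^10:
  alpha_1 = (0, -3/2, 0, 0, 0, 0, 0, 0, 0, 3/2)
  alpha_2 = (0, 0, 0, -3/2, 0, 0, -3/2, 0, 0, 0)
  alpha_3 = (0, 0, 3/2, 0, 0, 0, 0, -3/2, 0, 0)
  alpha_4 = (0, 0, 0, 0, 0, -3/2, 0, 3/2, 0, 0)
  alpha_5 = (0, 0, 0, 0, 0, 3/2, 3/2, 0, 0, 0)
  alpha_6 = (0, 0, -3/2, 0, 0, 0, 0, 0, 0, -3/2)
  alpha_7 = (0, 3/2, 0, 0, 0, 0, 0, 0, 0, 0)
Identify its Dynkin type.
Compute the Cartan integers a_ij = 2(alpha_i, alpha_j)/(alpha_j, alpha_j); the resulting 7x7 Cartan matrix is
[[2, 0, 0, 0, 0, -1, -2], [0, 2, 0, 0, -1, 0, 0], [0, 0, 2, -1, 0, -1, 0], [0, 0, -1, 2, -1, 0, 0], [0, -1, 0, -1, 2, 0, 0], [-1, 0, -1, 0, 0, 2, 0], [-1, 0, 0, 0, 0, 0, 2]].
The roots have two lengths (squared-length ratio 2:1); the short ones are alpha_{7}. The associated Dynkin diagram is a chain of 7 nodes with a double edge at one end; the terminal node there is the unique short simple root (B_7), so the type is B_7 (the algebra so(15)).

B7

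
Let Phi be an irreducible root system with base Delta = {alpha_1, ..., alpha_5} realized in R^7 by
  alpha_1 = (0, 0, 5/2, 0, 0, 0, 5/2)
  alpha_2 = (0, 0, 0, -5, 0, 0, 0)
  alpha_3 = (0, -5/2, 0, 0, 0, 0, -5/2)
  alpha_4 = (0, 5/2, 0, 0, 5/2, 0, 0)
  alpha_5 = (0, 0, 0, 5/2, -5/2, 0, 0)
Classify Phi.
Compute the Cartan integers a_ij = 2(alpha_i, alpha_j)/(alpha_j, alpha_j); the resulting 5x5 Cartan matrix is
[[2, 0, -1, 0, 0], [0, 2, 0, 0, -2], [-1, 0, 2, -1, 0], [0, 0, -1, 2, -1], [0, -1, 0, -1, 2]].
The roots have two lengths (squared-length ratio 2:1); the short ones are alpha_{1,3,4,5}. The associated Dynkin diagram is a chain of 5 nodes with a double edge at one end; the terminal node there is the unique long simple root (C_5), so the type is C_5 (the algebra sp(10)).

C_5 (sp(10))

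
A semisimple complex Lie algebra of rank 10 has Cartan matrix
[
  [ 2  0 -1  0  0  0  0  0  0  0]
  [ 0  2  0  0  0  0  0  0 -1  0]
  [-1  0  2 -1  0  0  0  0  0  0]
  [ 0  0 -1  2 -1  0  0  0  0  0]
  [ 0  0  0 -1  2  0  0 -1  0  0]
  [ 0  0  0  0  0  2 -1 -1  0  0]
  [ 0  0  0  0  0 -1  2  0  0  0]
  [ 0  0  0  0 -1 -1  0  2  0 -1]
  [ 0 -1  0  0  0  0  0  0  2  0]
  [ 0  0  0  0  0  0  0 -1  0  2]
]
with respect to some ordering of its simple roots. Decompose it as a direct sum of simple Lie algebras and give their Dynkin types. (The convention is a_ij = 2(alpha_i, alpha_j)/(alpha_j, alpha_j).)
The diagram associated to this matrix has two connected components: the simple roots {alpha_2, alpha_9} form a chain of 2 nodes with single edges (A_2), and {alpha_1, alpha_3, alpha_4, alpha_5, alpha_6, alpha_7, alpha_8, alpha_10} form a chain of 7 nodes with one extra node attached to the third node from one end (E_8). A semisimple Lie algebra decomposes uniquely as the direct sum of simple ideals, one per connected component of its Dynkin diagram, so g ≅ A_2 ⊕ E_8 (dimension 8 + 248 = 256).

A2 ⊕ E8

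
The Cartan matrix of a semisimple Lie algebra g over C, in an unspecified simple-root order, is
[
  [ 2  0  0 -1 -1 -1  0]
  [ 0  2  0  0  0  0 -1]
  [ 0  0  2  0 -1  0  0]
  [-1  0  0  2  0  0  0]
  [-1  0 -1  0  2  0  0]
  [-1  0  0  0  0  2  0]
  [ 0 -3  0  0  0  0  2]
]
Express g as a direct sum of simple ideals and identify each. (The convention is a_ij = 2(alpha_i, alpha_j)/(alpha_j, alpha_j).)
type D_5 + type G_2

The diagram associated to this matrix has two connected components: the simple roots {alpha_1, alpha_3, alpha_4, alpha_5, alpha_6} form a chain of 3 nodes with a fork of two nodes at one end (D_5), and {alpha_2, alpha_7} form two nodes joined by a triple edge (G_2). A semisimple Lie algebra decomposes uniquely as the direct sum of simple ideals, one per connected component of its Dynkin diagram, so g ≅ D_5 ⊕ G_2 (dimension 45 + 14 = 59).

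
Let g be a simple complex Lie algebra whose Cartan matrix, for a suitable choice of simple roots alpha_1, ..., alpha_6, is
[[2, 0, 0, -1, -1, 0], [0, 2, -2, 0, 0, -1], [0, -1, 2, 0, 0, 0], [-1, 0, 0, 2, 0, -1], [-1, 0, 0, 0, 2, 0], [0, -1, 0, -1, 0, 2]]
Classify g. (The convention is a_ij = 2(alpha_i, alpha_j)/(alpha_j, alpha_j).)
The matrix has rank 6 with 2's on the diagonal. Reading the off-diagonal entries as Dynkin edges (a single edge where a_ij = a_ji = -1; a double or triple edge where a_ij * a_ji = 2 or 3), the diagram is a chain of 6 nodes with a double edge at one end; the terminal node there is the unique short simple root (B_6). One simple-root ordering that puts it in standard form is (alpha_5, alpha_1, alpha_4, alpha_6, alpha_2, alpha_3). So the algebra is type B_6, i.e. so(13).

B_6 (so(13))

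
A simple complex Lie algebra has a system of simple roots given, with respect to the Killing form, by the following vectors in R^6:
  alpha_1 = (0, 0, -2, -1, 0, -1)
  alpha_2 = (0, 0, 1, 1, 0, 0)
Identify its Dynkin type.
Compute the Cartan integers a_ij = 2(alpha_i, alpha_j)/(alpha_j, alpha_j); the resulting 2x2 Cartan matrix is
[[2, -3], [-1, 2]].
The roots have two lengths (squared-length ratio 3:1); the short ones are alpha_{2}. The associated Dynkin diagram is two nodes joined by a triple edge (G_2), so the type is G_2.

type G_2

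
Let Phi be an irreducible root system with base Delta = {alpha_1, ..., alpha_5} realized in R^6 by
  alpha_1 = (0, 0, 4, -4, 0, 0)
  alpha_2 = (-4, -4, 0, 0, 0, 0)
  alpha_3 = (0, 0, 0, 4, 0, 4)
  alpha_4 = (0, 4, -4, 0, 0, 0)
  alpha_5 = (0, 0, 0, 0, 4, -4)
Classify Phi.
A_5

Compute the Cartan integers a_ij = 2(alpha_i, alpha_j)/(alpha_j, alpha_j); the resulting 5x5 Cartan matrix is
[[2, 0, -1, -1, 0], [0, 2, 0, -1, 0], [-1, 0, 2, 0, -1], [-1, -1, 0, 2, 0], [0, 0, -1, 0, 2]].
All simple roots have the same length, so the diagram is simply laced. The associated Dynkin diagram is a chain of 5 nodes with single edges (A_5), so the type is A_5 (the algebra sl(6)).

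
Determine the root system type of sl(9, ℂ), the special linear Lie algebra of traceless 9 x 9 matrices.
This is sl(9), which has dimension 9^2 - 1 = 80 and rank 9 - 1 = 8 (a Cartan subalgebra is the diagonal traceless matrices). In the classification of classical Lie algebras, the special linear algebra sl(n+1) has type A_n; here n = 8, so the Dynkin diagram is a chain of 8 nodes with single edges (A_8). Hence the type is A_8.

A_8 (sl(9))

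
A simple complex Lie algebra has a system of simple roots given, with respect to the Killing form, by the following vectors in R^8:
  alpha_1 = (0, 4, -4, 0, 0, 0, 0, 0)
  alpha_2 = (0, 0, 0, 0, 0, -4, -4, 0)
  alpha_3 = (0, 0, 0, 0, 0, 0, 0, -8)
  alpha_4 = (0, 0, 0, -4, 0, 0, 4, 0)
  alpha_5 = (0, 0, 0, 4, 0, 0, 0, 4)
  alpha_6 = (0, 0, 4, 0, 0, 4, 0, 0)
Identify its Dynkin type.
C6

Compute the Cartan integers a_ij = 2(alpha_i, alpha_j)/(alpha_j, alpha_j); the resulting 6x6 Cartan matrix is
[[2, 0, 0, 0, 0, -1], [0, 2, 0, -1, 0, -1], [0, 0, 2, 0, -2, 0], [0, -1, 0, 2, -1, 0], [0, 0, -1, -1, 2, 0], [-1, -1, 0, 0, 0, 2]].
The roots have two lengths (squared-length ratio 2:1); the short ones are alpha_{1,2,4,5,6}. The associated Dynkin diagram is a chain of 6 nodes with a double edge at one end; the terminal node there is the unique long simple root (C_6), so the type is C_6 (the algebra sp(12)).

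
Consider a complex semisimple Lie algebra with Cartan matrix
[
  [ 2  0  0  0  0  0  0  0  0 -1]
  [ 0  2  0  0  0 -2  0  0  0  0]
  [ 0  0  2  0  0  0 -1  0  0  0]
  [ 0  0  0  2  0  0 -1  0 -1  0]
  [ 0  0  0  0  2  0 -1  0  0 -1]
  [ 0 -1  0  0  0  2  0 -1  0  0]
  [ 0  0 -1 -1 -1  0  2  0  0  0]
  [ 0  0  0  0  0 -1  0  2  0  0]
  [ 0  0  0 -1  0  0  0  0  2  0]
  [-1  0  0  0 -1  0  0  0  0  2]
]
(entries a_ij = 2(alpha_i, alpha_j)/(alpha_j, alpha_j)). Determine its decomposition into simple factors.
The diagram associated to this matrix has two connected components: the simple roots {alpha_2, alpha_6, alpha_8} form a chain of 3 nodes with a double edge at one end; the terminal node there is the unique long simple root (C_3), and {alpha_1, alpha_3, alpha_4, alpha_5, alpha_7, alpha_9, alpha_10} form a chain of 6 nodes with one extra node attached to the third node from one end (E_7). A semisimple Lie algebra decomposes uniquely as the direct sum of simple ideals, one per connected component of its Dynkin diagram, so g ≅ C_3 ⊕ E_7 (dimension 21 + 133 = 154).

type C_3 ⊕ type E_7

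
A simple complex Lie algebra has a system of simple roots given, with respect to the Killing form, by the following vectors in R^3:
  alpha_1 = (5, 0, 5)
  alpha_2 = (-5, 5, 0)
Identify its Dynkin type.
Compute the Cartan integers a_ij = 2(alpha_i, alpha_j)/(alpha_j, alpha_j); the resulting 2x2 Cartan matrix is
[[2, -1], [-1, 2]].
All simple roots have the same length, so the diagram is simply laced. The associated Dynkin diagram is a chain of 2 nodes with single edges (A_2), so the type is A_2 (the algebra sl(3)).

A_2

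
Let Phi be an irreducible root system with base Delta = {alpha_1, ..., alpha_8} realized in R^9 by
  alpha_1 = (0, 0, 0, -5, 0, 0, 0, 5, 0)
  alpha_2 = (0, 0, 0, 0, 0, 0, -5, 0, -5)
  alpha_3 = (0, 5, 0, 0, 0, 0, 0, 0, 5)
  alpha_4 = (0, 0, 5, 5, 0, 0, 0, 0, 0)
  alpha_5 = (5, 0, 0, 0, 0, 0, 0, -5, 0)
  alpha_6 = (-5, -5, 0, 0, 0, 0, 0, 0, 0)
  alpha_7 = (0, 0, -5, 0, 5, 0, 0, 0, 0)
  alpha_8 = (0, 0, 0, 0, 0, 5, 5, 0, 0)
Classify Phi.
Compute the Cartan integers a_ij = 2(alpha_i, alpha_j)/(alpha_j, alpha_j); the resulting 8x8 Cartan matrix is
[[2, 0, 0, -1, -1, 0, 0, 0], [0, 2, -1, 0, 0, 0, 0, -1], [0, -1, 2, 0, 0, -1, 0, 0], [-1, 0, 0, 2, 0, 0, -1, 0], [-1, 0, 0, 0, 2, -1, 0, 0], [0, 0, -1, 0, -1, 2, 0, 0], [0, 0, 0, -1, 0, 0, 2, 0], [0, -1, 0, 0, 0, 0, 0, 2]].
All simple roots have the same length, so the diagram is simply laced. The associated Dynkin diagram is a chain of 8 nodes with single edges (A_8), so the type is A_8 (the algebra sl(9)).

A8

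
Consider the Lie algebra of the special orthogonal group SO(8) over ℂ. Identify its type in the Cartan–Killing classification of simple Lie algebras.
This is so(8) with 8 even, which has dimension 8(8-1)/2 = 28 and rank 8/2 = 4. In the classification of classical Lie algebras, the orthogonal algebra so(2n) in an even number of variables has type D_n; here n = 4, so the Dynkin diagram is a chain of 2 nodes with a fork of two nodes at one end (D_4). Hence the type is D_4.

D_4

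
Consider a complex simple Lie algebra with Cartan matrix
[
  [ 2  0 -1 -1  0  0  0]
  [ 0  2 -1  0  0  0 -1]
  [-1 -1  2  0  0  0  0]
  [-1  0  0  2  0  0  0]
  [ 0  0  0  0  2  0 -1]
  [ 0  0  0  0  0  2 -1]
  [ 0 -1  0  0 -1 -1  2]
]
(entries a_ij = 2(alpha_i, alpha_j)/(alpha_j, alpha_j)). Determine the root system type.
The matrix has rank 7 with 2's on the diagonal. Reading the off-diagonal entries as Dynkin edges (a single edge where a_ij = a_ji = -1; a double or triple edge where a_ij * a_ji = 2 or 3), the diagram is a chain of 5 nodes with a fork of two nodes at one end (D_7). One simple-root ordering that puts it in standard form is (alpha_4, alpha_1, alpha_3, alpha_2, alpha_7, alpha_6, alpha_5). So the algebra is type D_7, i.e. so(14).

D7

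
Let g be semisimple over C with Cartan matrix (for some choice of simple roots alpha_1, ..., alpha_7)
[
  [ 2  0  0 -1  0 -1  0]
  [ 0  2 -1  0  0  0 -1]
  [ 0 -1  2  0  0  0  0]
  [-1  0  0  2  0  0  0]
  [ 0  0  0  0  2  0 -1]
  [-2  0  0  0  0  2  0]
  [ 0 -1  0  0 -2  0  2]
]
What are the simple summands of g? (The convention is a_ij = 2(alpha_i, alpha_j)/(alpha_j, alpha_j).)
The diagram associated to this matrix has two connected components: the simple roots {alpha_2, alpha_3, alpha_5, alpha_7} form a chain of 4 nodes with a double edge at one end; the terminal node there is the unique short simple root (B_4), and {alpha_1, alpha_4, alpha_6} form a chain of 3 nodes with a double edge at one end; the terminal node there is the unique long simple root (C_3). A semisimple Lie algebra decomposes uniquely as the direct sum of simple ideals, one per connected component of its Dynkin diagram, so g ≅ B_4 ⊕ C_3 (dimension 36 + 21 = 57).

B_4 (so(9)) + C_3 (sp(6))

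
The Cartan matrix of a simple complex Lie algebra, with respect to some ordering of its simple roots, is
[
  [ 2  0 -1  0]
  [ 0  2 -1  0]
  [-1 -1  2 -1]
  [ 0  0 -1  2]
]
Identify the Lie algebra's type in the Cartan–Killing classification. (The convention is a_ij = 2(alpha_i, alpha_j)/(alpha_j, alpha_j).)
D_4

The matrix has rank 4 with 2's on the diagonal. Reading the off-diagonal entries as Dynkin edges (a single edge where a_ij = a_ji = -1; a double or triple edge where a_ij * a_ji = 2 or 3), the diagram is a chain of 2 nodes with a fork of two nodes at one end (D_4). One simple-root ordering that puts it in standard form is (alpha_2, alpha_3, alpha_4, alpha_1). So the algebra is type D_4, i.e. so(8).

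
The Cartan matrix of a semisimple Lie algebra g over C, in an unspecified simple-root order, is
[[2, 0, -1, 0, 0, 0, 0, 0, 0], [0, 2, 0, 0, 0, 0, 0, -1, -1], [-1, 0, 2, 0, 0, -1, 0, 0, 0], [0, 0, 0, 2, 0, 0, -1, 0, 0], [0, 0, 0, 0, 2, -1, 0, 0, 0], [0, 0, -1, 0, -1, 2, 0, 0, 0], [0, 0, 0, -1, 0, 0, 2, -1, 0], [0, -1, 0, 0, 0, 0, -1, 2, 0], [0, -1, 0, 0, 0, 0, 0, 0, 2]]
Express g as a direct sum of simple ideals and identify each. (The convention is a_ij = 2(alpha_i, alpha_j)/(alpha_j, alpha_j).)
The diagram associated to this matrix has two connected components: the simple roots {alpha_1, alpha_3, alpha_5, alpha_6} form a chain of 4 nodes with single edges (A_4), and {alpha_2, alpha_4, alpha_7, alpha_8, alpha_9} form a chain of 5 nodes with single edges (A_5). A semisimple Lie algebra decomposes uniquely as the direct sum of simple ideals, one per connected component of its Dynkin diagram, so g ≅ A_4 ⊕ A_5 (dimension 24 + 35 = 59).

A_4 + A_5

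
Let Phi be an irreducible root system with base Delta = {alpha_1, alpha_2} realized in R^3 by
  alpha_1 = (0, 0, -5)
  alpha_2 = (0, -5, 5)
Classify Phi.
Compute the Cartan integers a_ij = 2(alpha_i, alpha_j)/(alpha_j, alpha_j); the resulting 2x2 Cartan matrix is
[[2, -1], [-2, 2]].
The roots have two lengths (squared-length ratio 2:1); the short ones are alpha_{1}. The associated Dynkin diagram is a chain of 2 nodes with a double edge at one end; the terminal node there is the unique short simple root (B_2), so the type is B_2 (the algebra so(5)).

B2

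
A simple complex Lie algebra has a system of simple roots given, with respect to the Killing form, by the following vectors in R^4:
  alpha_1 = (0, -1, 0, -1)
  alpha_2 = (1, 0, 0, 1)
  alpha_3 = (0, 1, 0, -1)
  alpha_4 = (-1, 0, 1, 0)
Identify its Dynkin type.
Compute the Cartan integers a_ij = 2(alpha_i, alpha_j)/(alpha_j, alpha_j); the resulting 4x4 Cartan matrix is
[[2, -1, 0, 0], [-1, 2, -1, -1], [0, -1, 2, 0], [0, -1, 0, 2]].
All simple roots have the same length, so the diagram is simply laced. The associated Dynkin diagram is a chain of 2 nodes with a fork of two nodes at one end (D_4), so the type is D_4 (the algebra so(8)).

D_4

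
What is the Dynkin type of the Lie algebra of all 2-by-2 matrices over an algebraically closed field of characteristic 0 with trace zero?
This is sl(2), which has dimension 2^2 - 1 = 3 and rank 2 - 1 = 1 (a Cartan subalgebra is the diagonal traceless matrices). In the classification of classical Lie algebras, the special linear algebra sl(n+1) has type A_n; here n = 1, so the Dynkin diagram is a chain of 1 nodes with single edges (A_1). Hence the type is A_1.

type A_1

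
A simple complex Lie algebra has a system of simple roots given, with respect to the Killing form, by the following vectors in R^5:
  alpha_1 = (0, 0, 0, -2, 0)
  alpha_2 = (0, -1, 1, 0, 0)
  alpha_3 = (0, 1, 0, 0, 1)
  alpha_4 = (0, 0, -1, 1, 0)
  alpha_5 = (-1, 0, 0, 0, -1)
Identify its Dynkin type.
C5

Compute the Cartan integers a_ij = 2(alpha_i, alpha_j)/(alpha_j, alpha_j); the resulting 5x5 Cartan matrix is
[[2, 0, 0, -2, 0], [0, 2, -1, -1, 0], [0, -1, 2, 0, -1], [-1, -1, 0, 2, 0], [0, 0, -1, 0, 2]].
The roots have two lengths (squared-length ratio 2:1); the short ones are alpha_{2,3,4,5}. The associated Dynkin diagram is a chain of 5 nodes with a double edge at one end; the terminal node there is the unique long simple root (C_5), so the type is C_5 (the algebra sp(10)).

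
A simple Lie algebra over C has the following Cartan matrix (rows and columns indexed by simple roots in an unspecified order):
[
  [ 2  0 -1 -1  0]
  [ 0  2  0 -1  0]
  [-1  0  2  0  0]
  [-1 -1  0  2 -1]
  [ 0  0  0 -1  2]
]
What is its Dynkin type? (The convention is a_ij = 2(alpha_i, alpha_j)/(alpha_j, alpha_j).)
The matrix has rank 5 with 2's on the diagonal. Reading the off-diagonal entries as Dynkin edges (a single edge where a_ij = a_ji = -1; a double or triple edge where a_ij * a_ji = 2 or 3), the diagram is a chain of 3 nodes with a fork of two nodes at one end (D_5). One simple-root ordering that puts it in standard form is (alpha_3, alpha_1, alpha_4, alpha_2, alpha_5). So the algebra is type D_5, i.e. so(10).

D_5 (so(10))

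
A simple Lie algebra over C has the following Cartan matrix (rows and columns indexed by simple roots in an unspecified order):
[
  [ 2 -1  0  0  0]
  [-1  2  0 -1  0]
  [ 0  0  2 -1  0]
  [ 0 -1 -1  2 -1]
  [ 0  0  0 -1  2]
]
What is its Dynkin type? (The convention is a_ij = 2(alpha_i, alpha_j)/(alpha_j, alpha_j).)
The matrix has rank 5 with 2's on the diagonal. Reading the off-diagonal entries as Dynkin edges (a single edge where a_ij = a_ji = -1; a double or triple edge where a_ij * a_ji = 2 or 3), the diagram is a chain of 3 nodes with a fork of two nodes at one end (D_5). One simple-root ordering that puts it in standard form is (alpha_1, alpha_2, alpha_4, alpha_3, alpha_5). So the algebra is type D_5, i.e. so(10).

D_5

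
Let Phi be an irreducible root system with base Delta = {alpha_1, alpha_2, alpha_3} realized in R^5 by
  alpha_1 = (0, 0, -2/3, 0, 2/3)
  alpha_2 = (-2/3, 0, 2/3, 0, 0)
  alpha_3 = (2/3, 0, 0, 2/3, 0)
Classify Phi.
Compute the Cartan integers a_ij = 2(alpha_i, alpha_j)/(alpha_j, alpha_j); the resulting 3x3 Cartan matrix is
[[2, -1, 0], [-1, 2, -1], [0, -1, 2]].
All simple roots have the same length, so the diagram is simply laced. The associated Dynkin diagram is a chain of 3 nodes with single edges (A_3), so the type is A_3 (the algebra sl(4)).

type A_3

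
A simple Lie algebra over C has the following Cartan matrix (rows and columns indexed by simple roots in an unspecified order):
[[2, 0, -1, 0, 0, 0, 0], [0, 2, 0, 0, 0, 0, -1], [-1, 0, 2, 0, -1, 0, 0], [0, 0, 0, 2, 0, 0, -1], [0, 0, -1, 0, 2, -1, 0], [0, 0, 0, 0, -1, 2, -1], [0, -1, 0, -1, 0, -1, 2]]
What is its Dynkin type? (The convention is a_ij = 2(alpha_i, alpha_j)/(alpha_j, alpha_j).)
The matrix has rank 7 with 2's on the diagonal. Reading the off-diagonal entries as Dynkin edges (a single edge where a_ij = a_ji = -1; a double or triple edge where a_ij * a_ji = 2 or 3), the diagram is a chain of 5 nodes with a fork of two nodes at one end (D_7). One simple-root ordering that puts it in standard form is (alpha_1, alpha_3, alpha_5, alpha_6, alpha_7, alpha_2, alpha_4). So the algebra is type D_7, i.e. so(14).

type D_7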